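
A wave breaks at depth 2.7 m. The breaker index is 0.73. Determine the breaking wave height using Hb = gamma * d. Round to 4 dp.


Hb = gamma * d
Hb = 0.73 * 2.7
Hb = 1.9710 m

1.9710


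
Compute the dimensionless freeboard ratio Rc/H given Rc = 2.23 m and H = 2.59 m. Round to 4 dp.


Relative freeboard = Rc / H
= 2.23 / 2.59
= 0.8610

0.8610


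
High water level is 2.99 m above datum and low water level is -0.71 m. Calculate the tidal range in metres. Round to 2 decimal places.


Tidal range = High water - Low water
Tidal range = 2.99 - (-0.71)
Tidal range = 3.70 m

3.70


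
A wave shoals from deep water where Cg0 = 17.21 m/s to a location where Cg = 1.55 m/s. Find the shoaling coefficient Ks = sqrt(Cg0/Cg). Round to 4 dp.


Ks = sqrt(Cg0 / Cg)
Ks = sqrt(17.21 / 1.55)
Ks = sqrt(11.1032)
Ks = 3.3322

3.3322


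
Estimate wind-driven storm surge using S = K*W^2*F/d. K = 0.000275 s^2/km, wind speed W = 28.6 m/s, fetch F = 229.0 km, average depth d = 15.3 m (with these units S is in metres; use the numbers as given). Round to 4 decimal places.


S = K * W^2 * F / d
W^2 = 28.6^2 = 817.96
S = 0.000275 * 817.96 * 229.0 / 15.3
Numerator = 0.000275 * 817.96 * 229.0 = 51.511031
S = 51.511031 / 15.3 = 3.3667 m

3.3667


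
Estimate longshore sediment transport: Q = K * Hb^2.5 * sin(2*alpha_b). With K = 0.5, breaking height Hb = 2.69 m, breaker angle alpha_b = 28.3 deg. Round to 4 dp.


Q = K * Hb^2.5 * sin(2 * alpha_b)
Hb^2.5 = 2.69^2.5 = 11.868086
sin(2 * 28.3) = sin(56.6) = 0.834848
Q = 0.5 * 11.868086 * 0.834848
Q = 4.9540 m^3/s

4.9540


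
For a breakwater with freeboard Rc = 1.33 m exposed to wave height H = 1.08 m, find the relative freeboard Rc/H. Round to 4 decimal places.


Relative freeboard = Rc / H
= 1.33 / 1.08
= 1.2315

1.2315


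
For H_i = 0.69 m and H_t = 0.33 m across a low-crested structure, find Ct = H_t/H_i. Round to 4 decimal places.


Ct = H_t / H_i
Ct = 0.33 / 0.69
Ct = 0.4783

0.4783


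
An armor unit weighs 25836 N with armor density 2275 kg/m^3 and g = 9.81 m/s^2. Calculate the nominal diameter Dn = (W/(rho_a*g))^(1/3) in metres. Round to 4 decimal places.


V = W / (rho_a * g)
V = 25836 / (2275 * 9.81)
V = 25836 / 22317.75
V = 1.157644 m^3
Dn = V^(1/3) = 1.157644^(1/3)
Dn = 1.0500 m

1.0500


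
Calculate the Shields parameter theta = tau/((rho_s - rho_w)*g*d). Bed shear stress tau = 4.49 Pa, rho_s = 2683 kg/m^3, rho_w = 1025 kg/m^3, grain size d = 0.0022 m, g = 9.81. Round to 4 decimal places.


theta = tau / ((rho_s - rho_w) * g * d)
rho_s - rho_w = 2683 - 1025 = 1658
Denominator = 1658 * 9.81 * 0.0022 = 35.782956
theta = 4.49 / 35.782956
theta = 0.1255

0.1255


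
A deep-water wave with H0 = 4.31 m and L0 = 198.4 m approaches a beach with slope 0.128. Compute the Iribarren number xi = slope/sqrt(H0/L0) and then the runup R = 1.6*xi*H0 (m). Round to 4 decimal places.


xi = slope / sqrt(H0/L0)
H0/L0 = 4.31/198.4 = 0.021724
sqrt(0.021724) = 0.147390
xi = 0.128 / 0.147390 = 0.868445
R = 1.6 * xi * H0 = 1.6 * 0.868445 * 4.31
R = 5.9888 m

5.9888


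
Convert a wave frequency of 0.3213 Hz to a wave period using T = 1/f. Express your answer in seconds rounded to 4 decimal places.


T = 1 / f
T = 1 / 0.3213
T = 3.1124 s

3.1124


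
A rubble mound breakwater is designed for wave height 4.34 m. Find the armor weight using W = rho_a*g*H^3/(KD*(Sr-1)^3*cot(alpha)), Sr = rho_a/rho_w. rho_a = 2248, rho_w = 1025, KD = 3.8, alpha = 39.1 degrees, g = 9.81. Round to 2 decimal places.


Sr = rho_a / rho_w = 2248 / 1025 = 2.193171
(Sr - 1) = 1.193171
(Sr - 1)^3 = 1.698665
cot(39.1) = 1 / tan(39.1) = 1 / 0.812678 = 1.230500
Numerator = 2248 * 9.81 * 4.34^3 = 1802745.8431
Denominator = 3.8 * 1.698665 * 1.230500 = 7.942787
W = 1802745.8431 / 7.942787
W = 226966.42 N

226966.42


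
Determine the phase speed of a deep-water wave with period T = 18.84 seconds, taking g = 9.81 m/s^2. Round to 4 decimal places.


We use the deep-water celerity formula:
C = g * T / (2 * pi)
C = 9.81 * 18.84 / (2 * 3.14159...)
C = 184.820400 / 6.283185
C = 29.4151 m/s

29.4151


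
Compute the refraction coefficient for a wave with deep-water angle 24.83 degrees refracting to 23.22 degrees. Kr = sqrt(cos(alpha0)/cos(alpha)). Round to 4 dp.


Kr = sqrt(cos(alpha0) / cos(alpha))
cos(24.83) = 0.907558
cos(23.22) = 0.918998
Kr = sqrt(0.907558 / 0.918998)
Kr = sqrt(0.987552)
Kr = 0.9938

0.9938


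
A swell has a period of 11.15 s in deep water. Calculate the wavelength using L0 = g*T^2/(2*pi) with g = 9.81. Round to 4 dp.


L0 = g * T^2 / (2 * pi)
L0 = 9.81 * 11.15^2 / (2 * pi)
L0 = 9.81 * 124.3225 / 6.28319
L0 = 1219.6037 / 6.28319
L0 = 194.1060 m

194.1060


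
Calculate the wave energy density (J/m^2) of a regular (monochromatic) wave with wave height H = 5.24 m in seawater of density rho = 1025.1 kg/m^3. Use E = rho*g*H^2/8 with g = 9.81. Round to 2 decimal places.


E = (1/8) * rho * g * H^2
E = (1/8) * 1025.1 * 9.81 * 5.24^2
E = 0.125 * 1025.1 * 9.81 * 27.4576
E = 34515.00 J/m^2

34515.00


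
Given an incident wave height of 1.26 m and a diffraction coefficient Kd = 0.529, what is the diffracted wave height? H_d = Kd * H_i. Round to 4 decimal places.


H_d = Kd * H_i
H_d = 0.529 * 1.26
H_d = 0.6665 m

0.6665


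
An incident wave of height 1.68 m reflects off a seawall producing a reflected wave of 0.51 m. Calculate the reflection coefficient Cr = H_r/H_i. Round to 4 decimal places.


Cr = H_r / H_i
Cr = 0.51 / 1.68
Cr = 0.3036

0.3036


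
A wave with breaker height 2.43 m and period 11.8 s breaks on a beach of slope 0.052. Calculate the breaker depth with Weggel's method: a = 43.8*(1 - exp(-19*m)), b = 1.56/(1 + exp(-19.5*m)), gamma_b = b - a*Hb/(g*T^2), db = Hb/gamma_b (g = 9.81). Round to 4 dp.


a = 43.8 * (1 - exp(-19 * m))
exp(-19 * 0.052) = exp(-0.9880) = 0.372321
a = 43.8 * (1 - 0.372321) = 27.492358
b = 1.56 / (1 + exp(-19.5 * m))
exp(-19.5 * 0.052) = exp(-1.0140) = 0.362765
b = 1.56 / (1 + 0.362765) = 1.144731
Hb / (g * T^2) = 2.43 / (9.81 * 11.8^2) = 2.43 / 1365.9444 = 0.00177899
gamma_b = b - a * Hb/(g*T^2) = 1.144731 - 27.492358 * 0.00177899 = 1.095823
db = Hb / gamma_b = 2.43 / 1.095823
db = 2.2175 m

2.2175


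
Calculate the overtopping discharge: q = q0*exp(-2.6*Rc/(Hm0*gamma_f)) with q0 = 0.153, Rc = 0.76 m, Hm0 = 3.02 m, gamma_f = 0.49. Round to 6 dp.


q = q0 * exp(-2.6 * Rc / (Hm0 * gamma_f))
Exponent = -2.6 * 0.76 / (3.02 * 0.49)
= -2.6 * 0.76 / 1.4798
= -1.335316
exp(-1.335316) = 0.263075
q = 0.153 * 0.263075
q = 0.040250 m^3/s/m

0.040250


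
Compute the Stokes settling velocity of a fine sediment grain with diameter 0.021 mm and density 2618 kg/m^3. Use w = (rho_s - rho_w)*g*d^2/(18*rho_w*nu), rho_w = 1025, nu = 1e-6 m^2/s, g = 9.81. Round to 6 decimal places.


w = (rho_s - rho_w) * g * d^2 / (18 * rho_w * nu)
d = 0.021 mm = 0.000021 m
rho_s - rho_w = 2618 - 1025 = 1593
Numerator = 1593 * 9.81 * (0.000021)^2 = 0.000006891653
Denominator = 18 * 1025 * 1e-6 = 0.018450
w = 0.000374 m/s

0.000374


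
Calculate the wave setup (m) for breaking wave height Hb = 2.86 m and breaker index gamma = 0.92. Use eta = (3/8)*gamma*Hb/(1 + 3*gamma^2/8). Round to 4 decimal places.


eta = (3/8) * gamma * Hb / (1 + 3*gamma^2/8)
Numerator = (3/8) * 0.92 * 2.86 = 0.986700
Denominator = 1 + 3*0.92^2/8 = 1 + 0.317400 = 1.317400
eta = 0.986700 / 1.317400
eta = 0.7490 m

0.7490


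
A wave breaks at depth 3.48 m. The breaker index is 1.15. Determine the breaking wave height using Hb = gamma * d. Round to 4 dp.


Hb = gamma * d
Hb = 1.15 * 3.48
Hb = 4.0020 m

4.0020


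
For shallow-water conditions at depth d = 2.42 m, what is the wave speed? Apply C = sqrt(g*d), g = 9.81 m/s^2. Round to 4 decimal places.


Using the shallow-water approximation:
C = sqrt(g * d) = sqrt(9.81 * 2.42)
C = sqrt(23.7402)
C = 4.8724 m/s

4.8724


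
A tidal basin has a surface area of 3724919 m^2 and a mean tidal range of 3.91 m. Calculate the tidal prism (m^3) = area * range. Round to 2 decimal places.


Tidal prism = Area * Tidal range
P = 3724919 * 3.91
P = 14564433.29 m^3

14564433.29


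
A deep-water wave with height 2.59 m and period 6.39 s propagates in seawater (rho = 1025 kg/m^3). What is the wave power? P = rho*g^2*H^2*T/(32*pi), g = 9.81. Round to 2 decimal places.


P = rho * g^2 * H^2 * T / (32 * pi)
P = 1025 * 9.81^2 * 2.59^2 * 6.39 / (32 * pi)
P = 1025 * 96.2361 * 6.7081 * 6.39 / 100.53096
P = 42059.34 W/m

42059.34


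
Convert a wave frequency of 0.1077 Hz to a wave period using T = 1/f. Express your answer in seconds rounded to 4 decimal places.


T = 1 / f
T = 1 / 0.1077
T = 9.2851 s

9.2851


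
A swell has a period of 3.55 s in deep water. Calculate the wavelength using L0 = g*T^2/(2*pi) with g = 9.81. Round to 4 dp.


L0 = g * T^2 / (2 * pi)
L0 = 9.81 * 3.55^2 / (2 * pi)
L0 = 9.81 * 12.6025 / 6.28319
L0 = 123.6305 / 6.28319
L0 = 19.6764 m

19.6764


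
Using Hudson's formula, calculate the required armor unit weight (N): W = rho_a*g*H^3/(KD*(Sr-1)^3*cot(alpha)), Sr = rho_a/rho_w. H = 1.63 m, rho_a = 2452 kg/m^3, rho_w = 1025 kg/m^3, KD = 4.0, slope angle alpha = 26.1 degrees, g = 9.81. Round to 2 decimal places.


Sr = rho_a / rho_w = 2452 / 1025 = 2.392195
(Sr - 1) = 1.392195
(Sr - 1)^3 = 2.698363
cot(26.1) = 1 / tan(26.1) = 1 / 0.489895 = 2.041254
Numerator = 2452 * 9.81 * 1.63^3 = 104172.3080
Denominator = 4.0 * 2.698363 * 2.041254 = 22.032174
W = 104172.3080 / 22.032174
W = 4728.19 N

4728.19


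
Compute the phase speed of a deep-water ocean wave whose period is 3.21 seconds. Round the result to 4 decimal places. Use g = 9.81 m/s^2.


We use the deep-water celerity formula:
C = g * T / (2 * pi)
C = 9.81 * 3.21 / (2 * 3.14159...)
C = 31.490100 / 6.283185
C = 5.0118 m/s

5.0118


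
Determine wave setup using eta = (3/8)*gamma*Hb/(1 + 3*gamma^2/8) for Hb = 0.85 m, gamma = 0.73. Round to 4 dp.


eta = (3/8) * gamma * Hb / (1 + 3*gamma^2/8)
Numerator = (3/8) * 0.73 * 0.85 = 0.232687
Denominator = 1 + 3*0.73^2/8 = 1 + 0.199838 = 1.199838
eta = 0.232687 / 1.199838
eta = 0.1939 m

0.1939


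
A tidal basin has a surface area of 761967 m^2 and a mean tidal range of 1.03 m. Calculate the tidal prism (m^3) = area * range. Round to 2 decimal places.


Tidal prism = Area * Tidal range
P = 761967 * 1.03
P = 784826.01 m^3

784826.01


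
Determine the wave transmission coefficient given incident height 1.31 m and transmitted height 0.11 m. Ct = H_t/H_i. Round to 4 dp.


Ct = H_t / H_i
Ct = 0.11 / 1.31
Ct = 0.0840

0.0840


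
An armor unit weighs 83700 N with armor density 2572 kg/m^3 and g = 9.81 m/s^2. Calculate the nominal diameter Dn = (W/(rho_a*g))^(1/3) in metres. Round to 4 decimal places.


V = W / (rho_a * g)
V = 83700 / (2572 * 9.81)
V = 83700 / 25231.32
V = 3.317306 m^3
Dn = V^(1/3) = 3.317306^(1/3)
Dn = 1.4914 m

1.4914


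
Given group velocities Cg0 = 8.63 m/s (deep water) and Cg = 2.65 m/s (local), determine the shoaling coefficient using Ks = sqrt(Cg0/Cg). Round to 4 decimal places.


Ks = sqrt(Cg0 / Cg)
Ks = sqrt(8.63 / 2.65)
Ks = sqrt(3.2566)
Ks = 1.8046

1.8046


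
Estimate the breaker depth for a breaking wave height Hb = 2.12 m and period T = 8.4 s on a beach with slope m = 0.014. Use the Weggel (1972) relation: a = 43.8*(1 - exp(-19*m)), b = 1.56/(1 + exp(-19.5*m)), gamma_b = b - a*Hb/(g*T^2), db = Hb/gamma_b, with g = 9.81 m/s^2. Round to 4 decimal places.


a = 43.8 * (1 - exp(-19 * m))
exp(-19 * 0.014) = exp(-0.2660) = 0.766439
a = 43.8 * (1 - 0.766439) = 10.229966
b = 1.56 / (1 + exp(-19.5 * m))
exp(-19.5 * 0.014) = exp(-0.2730) = 0.761093
b = 1.56 / (1 + 0.761093) = 0.885814
Hb / (g * T^2) = 2.12 / (9.81 * 8.4^2) = 2.12 / 692.1936 = 0.00306273
gamma_b = b - a * Hb/(g*T^2) = 0.885814 - 10.229966 * 0.00306273 = 0.854482
db = Hb / gamma_b = 2.12 / 0.854482
db = 2.4810 m

2.4810


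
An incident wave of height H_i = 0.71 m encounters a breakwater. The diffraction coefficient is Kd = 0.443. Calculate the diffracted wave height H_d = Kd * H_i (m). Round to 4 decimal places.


H_d = Kd * H_i
H_d = 0.443 * 0.71
H_d = 0.3145 m

0.3145


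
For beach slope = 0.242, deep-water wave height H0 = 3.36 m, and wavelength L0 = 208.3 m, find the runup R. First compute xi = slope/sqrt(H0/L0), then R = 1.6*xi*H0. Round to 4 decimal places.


xi = slope / sqrt(H0/L0)
H0/L0 = 3.36/208.3 = 0.016131
sqrt(0.016131) = 0.127006
xi = 0.242 / 0.127006 = 1.905418
R = 1.6 * xi * H0 = 1.6 * 1.905418 * 3.36
R = 10.2435 m

10.2435


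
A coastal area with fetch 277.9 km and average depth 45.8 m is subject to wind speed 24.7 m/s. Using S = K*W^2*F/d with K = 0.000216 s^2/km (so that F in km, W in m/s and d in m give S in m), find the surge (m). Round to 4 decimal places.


S = K * W^2 * F / d
W^2 = 24.7^2 = 610.09
S = 0.000216 * 610.09 * 277.9 / 45.8
Numerator = 0.000216 * 610.09 * 277.9 = 36.621506
S = 36.621506 / 45.8 = 0.7996 m

0.7996


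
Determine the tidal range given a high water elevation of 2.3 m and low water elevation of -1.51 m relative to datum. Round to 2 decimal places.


Tidal range = High water - Low water
Tidal range = 2.3 - (-1.51)
Tidal range = 3.81 m

3.81


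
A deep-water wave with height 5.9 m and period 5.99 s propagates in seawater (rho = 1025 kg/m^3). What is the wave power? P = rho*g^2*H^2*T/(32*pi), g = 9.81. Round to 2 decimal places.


P = rho * g^2 * H^2 * T / (32 * pi)
P = 1025 * 9.81^2 * 5.9^2 * 5.99 / (32 * pi)
P = 1025 * 96.2361 * 34.8100 * 5.99 / 100.53096
P = 204593.99 W/m

204593.99


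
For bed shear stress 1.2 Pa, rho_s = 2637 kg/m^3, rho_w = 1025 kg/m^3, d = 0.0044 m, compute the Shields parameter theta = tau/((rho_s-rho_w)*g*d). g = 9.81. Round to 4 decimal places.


theta = tau / ((rho_s - rho_w) * g * d)
rho_s - rho_w = 2637 - 1025 = 1612
Denominator = 1612 * 9.81 * 0.0044 = 69.580368
theta = 1.2 / 69.580368
theta = 0.0172

0.0172


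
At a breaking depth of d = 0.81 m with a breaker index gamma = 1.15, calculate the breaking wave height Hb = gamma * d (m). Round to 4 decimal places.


Hb = gamma * d
Hb = 1.15 * 0.81
Hb = 0.9315 m

0.9315


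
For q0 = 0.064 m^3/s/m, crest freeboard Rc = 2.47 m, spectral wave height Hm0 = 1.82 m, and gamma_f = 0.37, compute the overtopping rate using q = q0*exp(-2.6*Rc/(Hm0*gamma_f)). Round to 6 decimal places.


q = q0 * exp(-2.6 * Rc / (Hm0 * gamma_f))
Exponent = -2.6 * 2.47 / (1.82 * 0.37)
= -2.6 * 2.47 / 0.6734
= -9.536680
exp(-9.536680) = 0.000072
q = 0.064 * 0.000072
q = 0.000005 m^3/s/m

0.000005


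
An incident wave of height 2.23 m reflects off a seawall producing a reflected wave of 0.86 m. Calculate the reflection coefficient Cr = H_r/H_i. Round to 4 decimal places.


Cr = H_r / H_i
Cr = 0.86 / 2.23
Cr = 0.3857

0.3857


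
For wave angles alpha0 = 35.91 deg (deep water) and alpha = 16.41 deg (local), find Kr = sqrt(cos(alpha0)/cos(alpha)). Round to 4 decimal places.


Kr = sqrt(cos(alpha0) / cos(alpha))
cos(35.91) = 0.809939
cos(16.41) = 0.959265
Kr = sqrt(0.809939 / 0.959265)
Kr = sqrt(0.844333)
Kr = 0.9189

0.9189


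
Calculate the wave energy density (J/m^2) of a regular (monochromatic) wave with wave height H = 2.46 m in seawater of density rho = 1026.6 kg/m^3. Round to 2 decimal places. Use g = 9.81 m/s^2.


E = (1/8) * rho * g * H^2
E = (1/8) * 1026.6 * 9.81 * 2.46^2
E = 0.125 * 1026.6 * 9.81 * 6.0516
E = 7618.17 J/m^2

7618.17


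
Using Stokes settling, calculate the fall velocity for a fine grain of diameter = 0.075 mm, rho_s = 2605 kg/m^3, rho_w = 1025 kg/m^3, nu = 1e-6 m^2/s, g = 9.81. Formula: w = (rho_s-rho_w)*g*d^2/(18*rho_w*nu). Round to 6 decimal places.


w = (rho_s - rho_w) * g * d^2 / (18 * rho_w * nu)
d = 0.075 mm = 0.000075 m
rho_s - rho_w = 2605 - 1025 = 1580
Numerator = 1580 * 9.81 * (0.000075)^2 = 0.000087186375
Denominator = 18 * 1025 * 1e-6 = 0.018450
w = 0.004726 m/s

0.004726


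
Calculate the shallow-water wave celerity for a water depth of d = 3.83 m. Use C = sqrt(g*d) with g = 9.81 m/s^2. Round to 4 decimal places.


Using the shallow-water approximation:
C = sqrt(g * d) = sqrt(9.81 * 3.83)
C = sqrt(37.5723)
C = 6.1296 m/s

6.1296


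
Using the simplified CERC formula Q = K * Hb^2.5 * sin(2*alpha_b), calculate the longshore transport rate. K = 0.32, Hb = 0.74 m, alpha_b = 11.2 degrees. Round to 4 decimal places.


Q = K * Hb^2.5 * sin(2 * alpha_b)
Hb^2.5 = 0.74^2.5 = 0.471063
sin(2 * 11.2) = sin(22.4) = 0.381070
Q = 0.32 * 0.471063 * 0.381070
Q = 0.0574 m^3/s

0.0574


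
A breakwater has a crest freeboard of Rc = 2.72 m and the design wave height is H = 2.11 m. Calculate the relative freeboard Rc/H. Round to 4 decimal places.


Relative freeboard = Rc / H
= 2.72 / 2.11
= 1.2891

1.2891


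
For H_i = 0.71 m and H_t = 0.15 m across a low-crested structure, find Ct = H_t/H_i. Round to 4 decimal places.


Ct = H_t / H_i
Ct = 0.15 / 0.71
Ct = 0.2113

0.2113


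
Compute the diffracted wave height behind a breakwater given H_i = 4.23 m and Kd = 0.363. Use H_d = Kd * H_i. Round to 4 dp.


H_d = Kd * H_i
H_d = 0.363 * 4.23
H_d = 1.5355 m

1.5355


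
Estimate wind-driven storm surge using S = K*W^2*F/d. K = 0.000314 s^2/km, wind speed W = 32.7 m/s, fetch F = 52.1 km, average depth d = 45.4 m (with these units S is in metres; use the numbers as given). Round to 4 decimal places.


S = K * W^2 * F / d
W^2 = 32.7^2 = 1069.29
S = 0.000314 * 1069.29 * 52.1 / 45.4
Numerator = 0.000314 * 1069.29 * 52.1 = 17.492943
S = 17.492943 / 45.4 = 0.3853 m

0.3853


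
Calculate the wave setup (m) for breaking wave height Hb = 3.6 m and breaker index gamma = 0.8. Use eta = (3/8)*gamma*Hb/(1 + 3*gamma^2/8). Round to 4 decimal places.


eta = (3/8) * gamma * Hb / (1 + 3*gamma^2/8)
Numerator = (3/8) * 0.8 * 3.6 = 1.080000
Denominator = 1 + 3*0.8^2/8 = 1 + 0.240000 = 1.240000
eta = 1.080000 / 1.240000
eta = 0.8710 m

0.8710


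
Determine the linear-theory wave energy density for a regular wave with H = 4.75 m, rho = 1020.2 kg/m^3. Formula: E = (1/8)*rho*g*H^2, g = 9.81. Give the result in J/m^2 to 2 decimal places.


E = (1/8) * rho * g * H^2
E = (1/8) * 1020.2 * 9.81 * 4.75^2
E = 0.125 * 1020.2 * 9.81 * 22.5625
E = 28226.14 J/m^2

28226.14


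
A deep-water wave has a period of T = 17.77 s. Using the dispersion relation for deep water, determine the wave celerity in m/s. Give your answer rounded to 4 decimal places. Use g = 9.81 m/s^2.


We use the deep-water celerity formula:
C = g * T / (2 * pi)
C = 9.81 * 17.77 / (2 * 3.14159...)
C = 174.323700 / 6.283185
C = 27.7445 m/s

27.7445


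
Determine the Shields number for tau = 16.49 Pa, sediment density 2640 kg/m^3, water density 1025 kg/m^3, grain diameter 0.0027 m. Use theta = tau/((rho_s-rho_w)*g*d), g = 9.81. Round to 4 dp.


theta = tau / ((rho_s - rho_w) * g * d)
rho_s - rho_w = 2640 - 1025 = 1615
Denominator = 1615 * 9.81 * 0.0027 = 42.776505
theta = 16.49 / 42.776505
theta = 0.3855

0.3855


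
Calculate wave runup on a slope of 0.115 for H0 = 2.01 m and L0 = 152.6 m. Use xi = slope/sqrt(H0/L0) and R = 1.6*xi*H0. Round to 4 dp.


xi = slope / sqrt(H0/L0)
H0/L0 = 2.01/152.6 = 0.013172
sqrt(0.013172) = 0.114768
xi = 0.115 / 0.114768 = 1.002022
R = 1.6 * xi * H0 = 1.6 * 1.002022 * 2.01
R = 3.2225 m

3.2225


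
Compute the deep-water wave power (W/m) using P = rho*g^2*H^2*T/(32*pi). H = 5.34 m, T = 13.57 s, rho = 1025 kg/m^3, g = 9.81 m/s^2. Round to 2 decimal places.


P = rho * g^2 * H^2 * T / (32 * pi)
P = 1025 * 9.81^2 * 5.34^2 * 13.57 / (32 * pi)
P = 1025 * 96.2361 * 28.5156 * 13.57 / 100.53096
P = 379685.83 W/m

379685.83


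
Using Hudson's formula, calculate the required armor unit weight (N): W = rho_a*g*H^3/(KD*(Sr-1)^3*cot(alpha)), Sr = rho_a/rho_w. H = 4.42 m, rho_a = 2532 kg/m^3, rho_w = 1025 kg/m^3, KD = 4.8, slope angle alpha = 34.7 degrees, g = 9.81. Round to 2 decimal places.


Sr = rho_a / rho_w = 2532 / 1025 = 2.470244
(Sr - 1) = 1.470244
(Sr - 1)^3 = 3.178104
cot(34.7) = 1 / tan(34.7) = 1 / 0.692433 = 1.444183
Numerator = 2532 * 9.81 * 4.42^3 = 2144862.7990
Denominator = 4.8 * 3.178104 * 1.444183 = 22.030875
W = 2144862.7990 / 22.030875
W = 97357.13 N

97357.13


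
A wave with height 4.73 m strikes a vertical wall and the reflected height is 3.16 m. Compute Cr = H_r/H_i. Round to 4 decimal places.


Cr = H_r / H_i
Cr = 3.16 / 4.73
Cr = 0.6681

0.6681


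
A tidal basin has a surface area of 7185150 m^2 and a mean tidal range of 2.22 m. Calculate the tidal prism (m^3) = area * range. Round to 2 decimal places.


Tidal prism = Area * Tidal range
P = 7185150 * 2.22
P = 15951033.00 m^3

15951033.00


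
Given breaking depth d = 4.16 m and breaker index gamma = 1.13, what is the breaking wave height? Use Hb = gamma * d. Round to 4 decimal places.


Hb = gamma * d
Hb = 1.13 * 4.16
Hb = 4.7008 m

4.7008


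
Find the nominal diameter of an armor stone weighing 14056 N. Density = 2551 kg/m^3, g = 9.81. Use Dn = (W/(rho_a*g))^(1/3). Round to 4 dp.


V = W / (rho_a * g)
V = 14056 / (2551 * 9.81)
V = 14056 / 25025.31
V = 0.561671 m^3
Dn = V^(1/3) = 0.561671^(1/3)
Dn = 0.8251 m

0.8251


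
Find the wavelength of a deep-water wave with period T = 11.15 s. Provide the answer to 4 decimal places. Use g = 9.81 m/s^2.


L0 = g * T^2 / (2 * pi)
L0 = 9.81 * 11.15^2 / (2 * pi)
L0 = 9.81 * 124.3225 / 6.28319
L0 = 1219.6037 / 6.28319
L0 = 194.1060 m

194.1060


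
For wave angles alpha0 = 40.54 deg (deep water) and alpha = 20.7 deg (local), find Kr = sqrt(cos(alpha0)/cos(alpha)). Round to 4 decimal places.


Kr = sqrt(cos(alpha0) / cos(alpha))
cos(40.54) = 0.759952
cos(20.7) = 0.935444
Kr = sqrt(0.759952 / 0.935444)
Kr = sqrt(0.812397)
Kr = 0.9013

0.9013


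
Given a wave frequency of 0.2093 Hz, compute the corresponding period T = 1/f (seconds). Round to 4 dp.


T = 1 / f
T = 1 / 0.2093
T = 4.7778 s

4.7778


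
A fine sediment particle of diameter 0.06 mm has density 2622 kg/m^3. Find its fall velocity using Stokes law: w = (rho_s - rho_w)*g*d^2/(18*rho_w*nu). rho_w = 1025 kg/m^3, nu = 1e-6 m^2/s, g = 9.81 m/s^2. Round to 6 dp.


w = (rho_s - rho_w) * g * d^2 / (18 * rho_w * nu)
d = 0.06 mm = 0.000060 m
rho_s - rho_w = 2622 - 1025 = 1597
Numerator = 1597 * 9.81 * (0.000060)^2 = 0.000056399652
Denominator = 18 * 1025 * 1e-6 = 0.018450
w = 0.003057 m/s

0.003057


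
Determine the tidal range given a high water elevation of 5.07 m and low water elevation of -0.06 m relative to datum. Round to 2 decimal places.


Tidal range = High water - Low water
Tidal range = 5.07 - (-0.06)
Tidal range = 5.13 m

5.13


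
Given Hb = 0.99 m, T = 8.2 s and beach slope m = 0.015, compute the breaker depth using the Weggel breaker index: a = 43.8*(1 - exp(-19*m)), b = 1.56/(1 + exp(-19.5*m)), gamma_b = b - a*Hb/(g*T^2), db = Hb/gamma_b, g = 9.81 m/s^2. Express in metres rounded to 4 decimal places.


a = 43.8 * (1 - exp(-19 * m))
exp(-19 * 0.015) = exp(-0.2850) = 0.752014
a = 43.8 * (1 - 0.752014) = 10.861776
b = 1.56 / (1 + exp(-19.5 * m))
exp(-19.5 * 0.015) = exp(-0.2925) = 0.746395
b = 1.56 / (1 + 0.746395) = 0.893269
Hb / (g * T^2) = 0.99 / (9.81 * 8.2^2) = 0.99 / 659.6244 = 0.00150085
gamma_b = b - a * Hb/(g*T^2) = 0.893269 - 10.861776 * 0.00150085 = 0.876967
db = Hb / gamma_b = 0.99 / 0.876967
db = 1.1289 m

1.1289


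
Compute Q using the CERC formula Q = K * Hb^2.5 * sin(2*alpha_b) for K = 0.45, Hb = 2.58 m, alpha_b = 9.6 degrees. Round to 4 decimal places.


Q = K * Hb^2.5 * sin(2 * alpha_b)
Hb^2.5 = 2.58^2.5 = 10.691762
sin(2 * 9.6) = sin(19.2) = 0.328867
Q = 0.45 * 10.691762 * 0.328867
Q = 1.5823 m^3/s

1.5823


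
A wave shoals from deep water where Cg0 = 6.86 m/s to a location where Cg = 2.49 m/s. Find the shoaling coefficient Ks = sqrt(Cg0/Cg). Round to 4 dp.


Ks = sqrt(Cg0 / Cg)
Ks = sqrt(6.86 / 2.49)
Ks = sqrt(2.7550)
Ks = 1.6598

1.6598


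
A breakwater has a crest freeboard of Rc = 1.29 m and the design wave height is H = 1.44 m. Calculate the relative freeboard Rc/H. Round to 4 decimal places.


Relative freeboard = Rc / H
= 1.29 / 1.44
= 0.8958

0.8958


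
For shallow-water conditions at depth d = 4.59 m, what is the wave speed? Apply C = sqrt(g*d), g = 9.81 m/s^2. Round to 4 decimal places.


Using the shallow-water approximation:
C = sqrt(g * d) = sqrt(9.81 * 4.59)
C = sqrt(45.0279)
C = 6.7103 m/s

6.7103


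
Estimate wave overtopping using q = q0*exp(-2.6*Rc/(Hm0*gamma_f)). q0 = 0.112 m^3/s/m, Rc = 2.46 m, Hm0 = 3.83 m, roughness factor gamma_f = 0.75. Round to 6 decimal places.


q = q0 * exp(-2.6 * Rc / (Hm0 * gamma_f))
Exponent = -2.6 * 2.46 / (3.83 * 0.75)
= -2.6 * 2.46 / 2.8725
= -2.226632
exp(-2.226632) = 0.107891
q = 0.112 * 0.107891
q = 0.012084 m^3/s/m

0.012084


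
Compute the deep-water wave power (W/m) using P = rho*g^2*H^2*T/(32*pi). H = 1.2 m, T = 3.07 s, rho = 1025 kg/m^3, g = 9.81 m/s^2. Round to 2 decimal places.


P = rho * g^2 * H^2 * T / (32 * pi)
P = 1025 * 9.81^2 * 1.2^2 * 3.07 / (32 * pi)
P = 1025 * 96.2361 * 1.4400 * 3.07 / 100.53096
P = 4337.73 W/m

4337.73


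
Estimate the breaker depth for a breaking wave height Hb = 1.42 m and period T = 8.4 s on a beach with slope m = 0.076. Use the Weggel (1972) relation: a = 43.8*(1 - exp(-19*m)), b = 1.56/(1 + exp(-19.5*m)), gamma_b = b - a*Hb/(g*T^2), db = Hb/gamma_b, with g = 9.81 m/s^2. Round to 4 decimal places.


a = 43.8 * (1 - exp(-19 * m))
exp(-19 * 0.076) = exp(-1.4440) = 0.235982
a = 43.8 * (1 - 0.235982) = 33.463991
b = 1.56 / (1 + exp(-19.5 * m))
exp(-19.5 * 0.076) = exp(-1.4820) = 0.227183
b = 1.56 / (1 + 0.227183) = 1.271204
Hb / (g * T^2) = 1.42 / (9.81 * 8.4^2) = 1.42 / 692.1936 = 0.00205145
gamma_b = b - a * Hb/(g*T^2) = 1.271204 - 33.463991 * 0.00205145 = 1.202555
db = Hb / gamma_b = 1.42 / 1.202555
db = 1.1808 m

1.1808


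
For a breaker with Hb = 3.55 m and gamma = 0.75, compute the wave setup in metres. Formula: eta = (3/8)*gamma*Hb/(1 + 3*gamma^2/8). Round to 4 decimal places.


eta = (3/8) * gamma * Hb / (1 + 3*gamma^2/8)
Numerator = (3/8) * 0.75 * 3.55 = 0.998437
Denominator = 1 + 3*0.75^2/8 = 1 + 0.210938 = 1.210938
eta = 0.998437 / 1.210938
eta = 0.8245 m

0.8245


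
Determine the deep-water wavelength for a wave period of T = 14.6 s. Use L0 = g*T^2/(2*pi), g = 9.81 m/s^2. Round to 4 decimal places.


L0 = g * T^2 / (2 * pi)
L0 = 9.81 * 14.6^2 / (2 * pi)
L0 = 9.81 * 213.1600 / 6.28319
L0 = 2091.0996 / 6.28319
L0 = 332.8088 m

332.8088


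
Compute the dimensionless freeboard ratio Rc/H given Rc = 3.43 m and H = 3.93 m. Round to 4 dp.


Relative freeboard = Rc / H
= 3.43 / 3.93
= 0.8728

0.8728


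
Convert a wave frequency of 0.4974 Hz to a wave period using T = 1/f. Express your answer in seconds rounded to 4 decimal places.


T = 1 / f
T = 1 / 0.4974
T = 2.0105 s

2.0105


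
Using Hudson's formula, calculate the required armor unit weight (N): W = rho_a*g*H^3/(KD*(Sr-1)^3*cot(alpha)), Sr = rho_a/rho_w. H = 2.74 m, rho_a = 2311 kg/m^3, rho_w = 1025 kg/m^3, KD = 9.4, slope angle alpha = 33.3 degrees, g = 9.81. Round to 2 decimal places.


Sr = rho_a / rho_w = 2311 / 1025 = 2.254634
(Sr - 1) = 1.254634
(Sr - 1)^3 = 1.974928
cot(33.3) = 1 / tan(33.3) = 1 / 0.656877 = 1.522355
Numerator = 2311 * 9.81 * 2.74^3 = 466359.2995
Denominator = 9.4 * 1.974928 * 1.522355 = 28.261484
W = 466359.2995 / 28.261484
W = 16501.59 N

16501.59


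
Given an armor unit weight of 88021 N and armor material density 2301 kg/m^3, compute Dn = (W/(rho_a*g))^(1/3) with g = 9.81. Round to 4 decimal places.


V = W / (rho_a * g)
V = 88021 / (2301 * 9.81)
V = 88021 / 22572.81
V = 3.899426 m^3
Dn = V^(1/3) = 3.899426^(1/3)
Dn = 1.5740 m

1.5740


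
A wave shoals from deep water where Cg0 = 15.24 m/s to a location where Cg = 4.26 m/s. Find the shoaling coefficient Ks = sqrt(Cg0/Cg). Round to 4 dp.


Ks = sqrt(Cg0 / Cg)
Ks = sqrt(15.24 / 4.26)
Ks = sqrt(3.5775)
Ks = 1.8914

1.8914


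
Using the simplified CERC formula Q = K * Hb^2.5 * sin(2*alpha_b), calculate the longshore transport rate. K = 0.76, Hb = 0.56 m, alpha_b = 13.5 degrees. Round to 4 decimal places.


Q = K * Hb^2.5 * sin(2 * alpha_b)
Hb^2.5 = 0.56^2.5 = 0.234677
sin(2 * 13.5) = sin(27.0) = 0.453990
Q = 0.76 * 0.234677 * 0.453990
Q = 0.0810 m^3/s

0.0810


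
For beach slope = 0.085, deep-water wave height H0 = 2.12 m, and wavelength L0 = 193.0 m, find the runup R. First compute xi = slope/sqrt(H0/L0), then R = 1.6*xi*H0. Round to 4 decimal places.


xi = slope / sqrt(H0/L0)
H0/L0 = 2.12/193.0 = 0.010984
sqrt(0.010984) = 0.104807
xi = 0.085 / 0.104807 = 0.811016
R = 1.6 * xi * H0 = 1.6 * 0.811016 * 2.12
R = 2.7510 m

2.7510


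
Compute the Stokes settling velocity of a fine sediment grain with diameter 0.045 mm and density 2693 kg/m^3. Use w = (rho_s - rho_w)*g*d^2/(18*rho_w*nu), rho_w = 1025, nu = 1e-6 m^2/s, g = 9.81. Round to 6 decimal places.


w = (rho_s - rho_w) * g * d^2 / (18 * rho_w * nu)
d = 0.045 mm = 0.000045 m
rho_s - rho_w = 2693 - 1025 = 1668
Numerator = 1668 * 9.81 * (0.000045)^2 = 0.000033135237
Denominator = 18 * 1025 * 1e-6 = 0.018450
w = 0.001796 m/s

0.001796


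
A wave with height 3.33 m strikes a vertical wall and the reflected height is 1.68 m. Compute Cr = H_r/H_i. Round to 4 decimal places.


Cr = H_r / H_i
Cr = 1.68 / 3.33
Cr = 0.5045

0.5045


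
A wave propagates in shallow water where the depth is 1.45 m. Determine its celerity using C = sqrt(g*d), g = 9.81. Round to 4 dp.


Using the shallow-water approximation:
C = sqrt(g * d) = sqrt(9.81 * 1.45)
C = sqrt(14.2245)
C = 3.7715 m/s

3.7715


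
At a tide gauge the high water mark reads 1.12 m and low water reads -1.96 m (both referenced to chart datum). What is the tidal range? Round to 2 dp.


Tidal range = High water - Low water
Tidal range = 1.12 - (-1.96)
Tidal range = 3.08 m

3.08


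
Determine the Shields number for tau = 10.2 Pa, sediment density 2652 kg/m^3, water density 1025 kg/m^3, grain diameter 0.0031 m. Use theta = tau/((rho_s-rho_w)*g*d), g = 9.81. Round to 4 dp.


theta = tau / ((rho_s - rho_w) * g * d)
rho_s - rho_w = 2652 - 1025 = 1627
Denominator = 1627 * 9.81 * 0.0031 = 49.478697
theta = 10.2 / 49.478697
theta = 0.2061

0.2061


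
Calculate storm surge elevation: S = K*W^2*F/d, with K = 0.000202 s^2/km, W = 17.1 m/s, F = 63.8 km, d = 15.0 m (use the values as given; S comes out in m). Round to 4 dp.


S = K * W^2 * F / d
W^2 = 17.1^2 = 292.41
S = 0.000202 * 292.41 * 63.8 / 15.0
Numerator = 0.000202 * 292.41 * 63.8 = 3.768463
S = 3.768463 / 15.0 = 0.2512 m

0.2512


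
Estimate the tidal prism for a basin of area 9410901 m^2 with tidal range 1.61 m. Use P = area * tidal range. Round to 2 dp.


Tidal prism = Area * Tidal range
P = 9410901 * 1.61
P = 15151550.61 m^3

15151550.61


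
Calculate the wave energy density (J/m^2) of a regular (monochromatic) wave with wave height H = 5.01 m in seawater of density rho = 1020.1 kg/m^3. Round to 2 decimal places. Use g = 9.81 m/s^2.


E = (1/8) * rho * g * H^2
E = (1/8) * 1020.1 * 9.81 * 5.01^2
E = 0.125 * 1020.1 * 9.81 * 25.1001
E = 31397.66 J/m^2

31397.66


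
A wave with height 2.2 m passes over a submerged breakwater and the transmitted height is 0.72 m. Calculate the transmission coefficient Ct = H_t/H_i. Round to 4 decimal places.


Ct = H_t / H_i
Ct = 0.72 / 2.2
Ct = 0.3273

0.3273


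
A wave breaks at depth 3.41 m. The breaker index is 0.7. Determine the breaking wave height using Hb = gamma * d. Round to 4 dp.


Hb = gamma * d
Hb = 0.7 * 3.41
Hb = 2.3870 m

2.3870


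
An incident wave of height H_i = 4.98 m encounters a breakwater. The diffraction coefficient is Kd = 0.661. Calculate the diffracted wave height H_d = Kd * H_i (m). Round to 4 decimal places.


H_d = Kd * H_i
H_d = 0.661 * 4.98
H_d = 3.2918 m

3.2918


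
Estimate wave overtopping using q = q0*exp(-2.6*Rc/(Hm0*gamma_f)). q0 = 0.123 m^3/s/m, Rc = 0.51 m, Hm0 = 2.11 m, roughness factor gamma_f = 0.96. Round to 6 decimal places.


q = q0 * exp(-2.6 * Rc / (Hm0 * gamma_f))
Exponent = -2.6 * 0.51 / (2.11 * 0.96)
= -2.6 * 0.51 / 2.0256
= -0.654621
exp(-0.654621) = 0.519639
q = 0.123 * 0.519639
q = 0.063916 m^3/s/m

0.063916


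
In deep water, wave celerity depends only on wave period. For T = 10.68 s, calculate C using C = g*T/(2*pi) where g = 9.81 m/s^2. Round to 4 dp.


We use the deep-water celerity formula:
C = g * T / (2 * pi)
C = 9.81 * 10.68 / (2 * 3.14159...)
C = 104.770800 / 6.283185
C = 16.6748 m/s

16.6748


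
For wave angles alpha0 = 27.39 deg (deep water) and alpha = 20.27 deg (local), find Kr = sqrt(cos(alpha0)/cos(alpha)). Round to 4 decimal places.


Kr = sqrt(cos(alpha0) / cos(alpha))
cos(27.39) = 0.887896
cos(20.27) = 0.938070
Kr = sqrt(0.887896 / 0.938070)
Kr = sqrt(0.946513)
Kr = 0.9729

0.9729


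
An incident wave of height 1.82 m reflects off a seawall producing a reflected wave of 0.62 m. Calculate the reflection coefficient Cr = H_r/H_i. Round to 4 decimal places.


Cr = H_r / H_i
Cr = 0.62 / 1.82
Cr = 0.3407

0.3407


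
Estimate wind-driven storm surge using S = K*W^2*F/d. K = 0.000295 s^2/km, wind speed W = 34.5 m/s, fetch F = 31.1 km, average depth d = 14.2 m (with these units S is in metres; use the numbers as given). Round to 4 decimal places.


S = K * W^2 * F / d
W^2 = 34.5^2 = 1190.25
S = 0.000295 * 1190.25 * 31.1 / 14.2
Numerator = 0.000295 * 1190.25 * 31.1 = 10.919949
S = 10.919949 / 14.2 = 0.7690 m

0.7690


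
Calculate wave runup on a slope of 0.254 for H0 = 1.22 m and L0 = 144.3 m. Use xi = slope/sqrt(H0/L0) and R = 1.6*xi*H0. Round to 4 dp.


xi = slope / sqrt(H0/L0)
H0/L0 = 1.22/144.3 = 0.008455
sqrt(0.008455) = 0.091949
xi = 0.254 / 0.091949 = 2.762403
R = 1.6 * xi * H0 = 1.6 * 2.762403 * 1.22
R = 5.3922 m

5.3922


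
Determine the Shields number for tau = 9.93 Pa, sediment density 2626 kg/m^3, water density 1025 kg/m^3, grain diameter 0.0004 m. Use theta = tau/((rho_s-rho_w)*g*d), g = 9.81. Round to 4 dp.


theta = tau / ((rho_s - rho_w) * g * d)
rho_s - rho_w = 2626 - 1025 = 1601
Denominator = 1601 * 9.81 * 0.0004 = 6.282324
theta = 9.93 / 6.282324
theta = 1.5806

1.5806


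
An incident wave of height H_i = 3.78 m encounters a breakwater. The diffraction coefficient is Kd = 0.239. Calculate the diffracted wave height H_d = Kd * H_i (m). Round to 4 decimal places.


H_d = Kd * H_i
H_d = 0.239 * 3.78
H_d = 0.9034 m

0.9034


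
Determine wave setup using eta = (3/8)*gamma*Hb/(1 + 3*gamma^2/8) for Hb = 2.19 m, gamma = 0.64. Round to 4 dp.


eta = (3/8) * gamma * Hb / (1 + 3*gamma^2/8)
Numerator = (3/8) * 0.64 * 2.19 = 0.525600
Denominator = 1 + 3*0.64^2/8 = 1 + 0.153600 = 1.153600
eta = 0.525600 / 1.153600
eta = 0.4556 m

0.4556


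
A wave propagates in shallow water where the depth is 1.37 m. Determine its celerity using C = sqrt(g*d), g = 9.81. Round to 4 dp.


Using the shallow-water approximation:
C = sqrt(g * d) = sqrt(9.81 * 1.37)
C = sqrt(13.4397)
C = 3.6660 m/s

3.6660


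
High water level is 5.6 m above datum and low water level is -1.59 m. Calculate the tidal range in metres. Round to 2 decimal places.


Tidal range = High water - Low water
Tidal range = 5.6 - (-1.59)
Tidal range = 7.19 m

7.19


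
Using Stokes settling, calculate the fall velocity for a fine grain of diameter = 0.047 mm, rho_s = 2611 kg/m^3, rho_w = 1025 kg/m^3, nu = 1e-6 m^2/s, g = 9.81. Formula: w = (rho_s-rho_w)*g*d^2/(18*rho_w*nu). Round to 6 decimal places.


w = (rho_s - rho_w) * g * d^2 / (18 * rho_w * nu)
d = 0.047 mm = 0.000047 m
rho_s - rho_w = 2611 - 1025 = 1586
Numerator = 1586 * 9.81 * (0.000047)^2 = 0.000034369080
Denominator = 18 * 1025 * 1e-6 = 0.018450
w = 0.001863 m/s

0.001863


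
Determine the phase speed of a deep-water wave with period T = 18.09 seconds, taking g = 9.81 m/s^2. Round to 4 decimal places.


We use the deep-water celerity formula:
C = g * T / (2 * pi)
C = 9.81 * 18.09 / (2 * 3.14159...)
C = 177.462900 / 6.283185
C = 28.2441 m/s

28.2441


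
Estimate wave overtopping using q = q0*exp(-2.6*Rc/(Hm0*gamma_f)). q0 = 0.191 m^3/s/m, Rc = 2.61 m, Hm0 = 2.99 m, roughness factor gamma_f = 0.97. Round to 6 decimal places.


q = q0 * exp(-2.6 * Rc / (Hm0 * gamma_f))
Exponent = -2.6 * 2.61 / (2.99 * 0.97)
= -2.6 * 2.61 / 2.9003
= -2.339758
exp(-2.339758) = 0.096351
q = 0.191 * 0.096351
q = 0.018403 m^3/s/m

0.018403


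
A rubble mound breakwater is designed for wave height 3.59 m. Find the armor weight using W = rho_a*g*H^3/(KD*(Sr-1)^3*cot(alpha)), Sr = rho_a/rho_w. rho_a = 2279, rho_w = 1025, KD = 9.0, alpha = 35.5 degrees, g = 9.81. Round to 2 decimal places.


Sr = rho_a / rho_w = 2279 / 1025 = 2.223415
(Sr - 1) = 1.223415
(Sr - 1)^3 = 1.831138
cot(35.5) = 1 / tan(35.5) = 1 / 0.713293 = 1.401948
Numerator = 2279 * 9.81 * 3.59^3 = 1034419.4509
Denominator = 9.0 * 1.831138 * 1.401948 = 23.104444
W = 1034419.4509 / 23.104444
W = 44771.45 N

44771.45


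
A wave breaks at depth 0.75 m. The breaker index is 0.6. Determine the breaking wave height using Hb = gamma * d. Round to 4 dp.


Hb = gamma * d
Hb = 0.6 * 0.75
Hb = 0.4500 m

0.4500


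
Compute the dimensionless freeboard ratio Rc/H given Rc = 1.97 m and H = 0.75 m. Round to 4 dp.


Relative freeboard = Rc / H
= 1.97 / 0.75
= 2.6267

2.6267


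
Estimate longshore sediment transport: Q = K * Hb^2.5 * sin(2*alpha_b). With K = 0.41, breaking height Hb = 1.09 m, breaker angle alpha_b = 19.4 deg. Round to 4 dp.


Q = K * Hb^2.5 * sin(2 * alpha_b)
Hb^2.5 = 1.09^2.5 = 1.240413
sin(2 * 19.4) = sin(38.8) = 0.626604
Q = 0.41 * 1.240413 * 0.626604
Q = 0.3187 m^3/s

0.3187


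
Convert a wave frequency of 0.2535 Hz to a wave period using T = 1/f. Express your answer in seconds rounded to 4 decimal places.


T = 1 / f
T = 1 / 0.2535
T = 3.9448 s

3.9448


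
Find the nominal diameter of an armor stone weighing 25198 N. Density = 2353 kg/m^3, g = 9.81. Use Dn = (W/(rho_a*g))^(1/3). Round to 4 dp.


V = W / (rho_a * g)
V = 25198 / (2353 * 9.81)
V = 25198 / 23082.93
V = 1.091629 m^3
Dn = V^(1/3) = 1.091629^(1/3)
Dn = 1.0297 m

1.0297


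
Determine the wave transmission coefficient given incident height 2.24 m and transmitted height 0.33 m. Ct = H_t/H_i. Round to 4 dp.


Ct = H_t / H_i
Ct = 0.33 / 2.24
Ct = 0.1473

0.1473


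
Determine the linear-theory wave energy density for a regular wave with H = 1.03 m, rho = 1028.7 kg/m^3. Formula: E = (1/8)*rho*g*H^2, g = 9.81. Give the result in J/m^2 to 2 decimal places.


E = (1/8) * rho * g * H^2
E = (1/8) * 1028.7 * 9.81 * 1.03^2
E = 0.125 * 1028.7 * 9.81 * 1.0609
E = 1338.27 J/m^2

1338.27


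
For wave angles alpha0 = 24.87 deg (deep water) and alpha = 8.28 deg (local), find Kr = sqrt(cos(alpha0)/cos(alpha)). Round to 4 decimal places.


Kr = sqrt(cos(alpha0) / cos(alpha))
cos(24.87) = 0.907264
cos(8.28) = 0.989576
Kr = sqrt(0.907264 / 0.989576)
Kr = sqrt(0.916821)
Kr = 0.9575

0.9575


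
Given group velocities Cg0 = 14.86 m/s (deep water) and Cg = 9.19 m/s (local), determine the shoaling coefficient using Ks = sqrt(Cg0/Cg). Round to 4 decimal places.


Ks = sqrt(Cg0 / Cg)
Ks = sqrt(14.86 / 9.19)
Ks = sqrt(1.6170)
Ks = 1.2716

1.2716


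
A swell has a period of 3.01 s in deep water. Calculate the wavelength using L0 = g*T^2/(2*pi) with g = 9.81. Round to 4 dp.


L0 = g * T^2 / (2 * pi)
L0 = 9.81 * 3.01^2 / (2 * pi)
L0 = 9.81 * 9.0601 / 6.28319
L0 = 88.8796 / 6.28319
L0 = 14.1456 m

14.1456


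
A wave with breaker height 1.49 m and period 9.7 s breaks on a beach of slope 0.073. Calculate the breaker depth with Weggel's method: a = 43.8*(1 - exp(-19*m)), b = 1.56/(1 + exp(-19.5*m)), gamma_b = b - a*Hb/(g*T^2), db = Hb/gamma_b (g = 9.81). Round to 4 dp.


a = 43.8 * (1 - exp(-19 * m))
exp(-19 * 0.073) = exp(-1.3870) = 0.249824
a = 43.8 * (1 - 0.249824) = 32.857724
b = 1.56 / (1 + exp(-19.5 * m))
exp(-19.5 * 0.073) = exp(-1.4235) = 0.240869
b = 1.56 / (1 + 0.240869) = 1.257183
Hb / (g * T^2) = 1.49 / (9.81 * 9.7^2) = 1.49 / 923.0229 = 0.00161426
gamma_b = b - a * Hb/(g*T^2) = 1.257183 - 32.857724 * 0.00161426 = 1.204142
db = Hb / gamma_b = 1.49 / 1.204142
db = 1.2374 m

1.2374
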